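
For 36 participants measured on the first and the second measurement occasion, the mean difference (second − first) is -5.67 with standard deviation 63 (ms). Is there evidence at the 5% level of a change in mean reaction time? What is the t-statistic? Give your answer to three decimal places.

-0.540

H0: μ_d = 0; H1: μ_d ≠ 0 (paired t-test on the differences, two-sided).
t = d̄/(s_d/√n) = -5.67/(63/√36) = -0.540
df = n − 1 = 35
Two-sided p-value ≈ 0.5926
Since p ≈ 0.5926 > α = 0.05, fail to reject H0; the data do not provide sufficient evidence against H0.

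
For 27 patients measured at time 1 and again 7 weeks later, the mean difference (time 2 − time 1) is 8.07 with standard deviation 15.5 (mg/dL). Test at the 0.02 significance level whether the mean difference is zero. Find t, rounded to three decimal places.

2.705

H0: μ_d = 0; H1: μ_d ≠ 0 (paired t-test on the differences, two-sided).
t = d̄/(s_d/√n) = 8.07/(15.5/√27) = 2.705
df = n − 1 = 26
Two-sided p-value ≈ 0.012
Since p ≈ 0.012 < α = 0.02, reject H0; the evidence is statistically significant.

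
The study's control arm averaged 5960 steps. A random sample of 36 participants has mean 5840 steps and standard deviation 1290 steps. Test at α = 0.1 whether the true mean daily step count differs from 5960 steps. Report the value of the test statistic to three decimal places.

-0.558

H0: μ = 5960; H1: μ ≠ 5960 (one-sample t-test, two-sided).
t = (x̄ − μ₀)/(s/√n) = (5840 − 5960)/(1290/√36) = -0.558
df = n − 1 = 35
Two-sided p-value ≈ 0.580
Since p ≈ 0.580 > α = 0.1, fail to reject H0; the evidence is not statistically significant.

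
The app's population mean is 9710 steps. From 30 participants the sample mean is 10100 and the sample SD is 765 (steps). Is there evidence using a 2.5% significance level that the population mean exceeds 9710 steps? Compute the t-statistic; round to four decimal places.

H0: μ = 9710; H1: μ > 9710 (one-sample t-test, right-tailed).
t = (x̄ − μ₀)/(s/√n) = (10100 − 9710)/(765/√30) = 2.7923
df = n − 1 = 29
p-value = P(T ≥ 2.7923) ≈ 0.005
Since p ≈ 0.005 < α = 0.025, reject H0; the data support H1.

2.7923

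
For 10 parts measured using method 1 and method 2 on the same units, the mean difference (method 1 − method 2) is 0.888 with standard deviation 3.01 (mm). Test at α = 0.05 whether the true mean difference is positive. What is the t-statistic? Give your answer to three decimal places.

0.933

H0: μ_d = 0; H1: μ_d > 0 (paired t-test on the differences, right-tailed).
t = d̄/(s_d/√n) = 0.888/(3.01/√10) = 0.933
df = n − 1 = 9
p-value = P(T ≥ 0.933) ≈ 0.188
Since p ≈ 0.188 > α = 0.05, fail to reject H0; the data do not provide sufficient evidence against H0.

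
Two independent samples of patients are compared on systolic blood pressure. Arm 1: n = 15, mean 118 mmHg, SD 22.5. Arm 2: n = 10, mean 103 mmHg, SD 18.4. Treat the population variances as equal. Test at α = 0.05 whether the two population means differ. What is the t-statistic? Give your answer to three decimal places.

1.750

Let group 1 = arm 1, group 2 = arm 2. H0: μ_1 = μ_2; H1: μ_1 ≠ μ_2 (two-sample pooled-variance t-test, two-sided).
s_p² = [(15−1)·22.5² + (10−1)·18.4²]/(15+10−2) = 440.632
t = (118 − 103)/√[440.632·(1/15 + 1/10)] = 1.750
df = n₁ + n₂ − 2 = 23
Two-sided p-value ≈ 0.0934
Since p ≈ 0.0934 > α = 0.05, fail to reject H0; the evidence is not statistically significant.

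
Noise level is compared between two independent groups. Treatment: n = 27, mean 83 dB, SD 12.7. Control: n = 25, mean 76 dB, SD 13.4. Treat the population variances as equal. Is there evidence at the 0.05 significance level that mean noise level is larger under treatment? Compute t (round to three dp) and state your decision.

Let group 1 = treatment, group 2 = control. H0: μ_1 = μ_2; H1: μ_1 > μ_2 (two-sample pooled-variance t-test, right-tailed).
s_p² = [(27−1)·12.7² + (25−1)·13.4²]/(27+25−2) = 170.06
t = (83 − 76)/√[170.06·(1/27 + 1/25)] = 1.934
df = n₁ + n₂ − 2 = 50
p-value = P(T ≥ 1.934) ≈ 0.029
Since p ≈ 0.029 < α = 0.05, reject H0; the data support H1.

t = 1.934; reject H0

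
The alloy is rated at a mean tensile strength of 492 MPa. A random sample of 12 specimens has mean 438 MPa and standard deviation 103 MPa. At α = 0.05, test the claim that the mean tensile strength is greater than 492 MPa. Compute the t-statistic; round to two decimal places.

H0: μ = 492; H1: μ > 492 (one-sample t-test, right-tailed).
t = (x̄ − μ₀)/(s/√n) = (438 − 492)/(103/√12) = -1.82
df = n − 1 = 11
p-value = P(T ≥ -1.82) ≈ 0.952
Since p ≈ 0.952 > α = 0.05, fail to reject H0; the data do not provide sufficient evidence against H0.

-1.82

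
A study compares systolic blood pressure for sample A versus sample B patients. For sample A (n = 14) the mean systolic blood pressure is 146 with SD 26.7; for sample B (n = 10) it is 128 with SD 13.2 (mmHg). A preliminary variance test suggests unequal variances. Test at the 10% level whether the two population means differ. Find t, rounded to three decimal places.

2.177

Let group 1 = sample A, group 2 = sample B. H0: μ_1 = μ_2; H1: μ_1 ≠ μ_2 (Welch's two-sample t-test, two-sided).
t = (x̄_1 − x̄_2)/√(s_1²/n_1 + s_2²/n_2) = (146 − 128)/√(26.7²/14 + 13.2²/10) = 2.177
Welch–Satterthwaite df ≈ 20.03
Two-sided p-value ≈ 0.0416
Since p ≈ 0.0416 < α = 0.1, reject H0; the data support H1.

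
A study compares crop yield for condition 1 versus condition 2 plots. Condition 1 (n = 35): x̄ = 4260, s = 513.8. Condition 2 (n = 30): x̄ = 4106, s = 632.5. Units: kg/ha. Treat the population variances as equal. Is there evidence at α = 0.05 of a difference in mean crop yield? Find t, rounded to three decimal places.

Let group 1 = condition 1, group 2 = condition 2. H0: μ_1 = μ_2; H1: μ_1 ≠ μ_2 (two-sample pooled-variance t-test, two-sided).
s_p² = [(35−1)·513.8² + (30−1)·632.5²]/(35+30−2) = 326624
t = (4260 − 4106)/√[326624·(1/35 + 1/30)] = 1.083
df = n₁ + n₂ − 2 = 63
Two-sided p-value ≈ 0.2829
Since p ≈ 0.2829 > α = 0.05, fail to reject H0; the evidence is not statistically significant.

1.083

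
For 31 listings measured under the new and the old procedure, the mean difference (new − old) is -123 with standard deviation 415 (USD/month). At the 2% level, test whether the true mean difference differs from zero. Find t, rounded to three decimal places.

H0: μ_d = 0; H1: μ_d ≠ 0 (paired t-test on the differences, two-sided).
t = d̄/(s_d/√n) = -123/(415/√31) = -1.650
df = n − 1 = 30
Two-sided p-value ≈ 0.109
Since p ≈ 0.109 > α = 0.02, fail to reject H0; the evidence is not statistically significant.

-1.650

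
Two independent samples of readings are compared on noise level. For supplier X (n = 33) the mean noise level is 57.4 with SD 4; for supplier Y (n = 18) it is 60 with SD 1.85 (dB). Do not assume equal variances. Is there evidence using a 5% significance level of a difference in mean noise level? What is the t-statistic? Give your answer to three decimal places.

Let group 1 = supplier X, group 2 = supplier Y. H0: μ_1 = μ_2; H1: μ_1 ≠ μ_2 (Welch's two-sample t-test, two-sided).
t = (x̄_1 − x̄_2)/√(s_1²/n_1 + s_2²/n_2) = (57.4 − 60)/√(4²/33 + 1.85²/18) = -3.165
Welch–Satterthwaite df ≈ 48.10
Two-sided p-value ≈ 0.0027
Since p ≈ 0.0027 < α = 0.05, reject H0; the data support H1.

-3.165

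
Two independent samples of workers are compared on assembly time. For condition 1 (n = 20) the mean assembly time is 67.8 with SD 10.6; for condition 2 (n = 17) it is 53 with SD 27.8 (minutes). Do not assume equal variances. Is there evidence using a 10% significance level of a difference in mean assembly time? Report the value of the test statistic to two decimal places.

Let group 1 = condition 1, group 2 = condition 2. H0: μ_1 = μ_2; H1: μ_1 ≠ μ_2 (Welch's two-sample t-test, two-sided).
t = (x̄_1 − x̄_2)/√(s_1²/n_1 + s_2²/n_2) = (67.8 − 53)/√(10.6²/20 + 27.8²/17) = 2.07
Welch–Satterthwaite df ≈ 19.94
Two-sided p-value ≈ 0.0516
Since p ≈ 0.0516 < α = 0.1, reject H0; the evidence is statistically significant.

2.07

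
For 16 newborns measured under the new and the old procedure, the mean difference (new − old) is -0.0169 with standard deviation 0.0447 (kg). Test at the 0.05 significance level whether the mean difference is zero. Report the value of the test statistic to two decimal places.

-1.51

H0: μ_d = 0; H1: μ_d ≠ 0 (paired t-test on the differences, two-sided).
t = d̄/(s_d/√n) = -0.0169/(0.0447/√16) = -1.51
df = n − 1 = 15
Two-sided p-value ≈ 0.1512
Since p ≈ 0.1512 > α = 0.05, fail to reject H0; the data do not provide sufficient evidence against H0.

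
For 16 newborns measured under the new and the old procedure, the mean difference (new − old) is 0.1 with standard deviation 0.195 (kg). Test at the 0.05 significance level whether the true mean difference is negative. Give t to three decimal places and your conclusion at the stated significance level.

H0: μ_d = 0; H1: μ_d < 0 (paired t-test on the differences, left-tailed).
t = d̄/(s_d/√n) = 0.1/(0.195/√16) = 2.051
df = n − 1 = 15
p-value = P(T ≤ 2.051) ≈ 0.971
Since p ≈ 0.971 > α = 0.05, fail to reject H0; the data do not provide sufficient evidence against H0.

t = 2.051; fail to reject H0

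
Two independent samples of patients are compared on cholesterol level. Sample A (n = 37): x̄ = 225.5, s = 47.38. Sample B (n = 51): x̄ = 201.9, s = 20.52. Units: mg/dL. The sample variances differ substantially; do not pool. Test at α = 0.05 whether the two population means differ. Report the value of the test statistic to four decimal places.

2.8426

Let group 1 = sample A, group 2 = sample B. H0: μ_1 = μ_2; H1: μ_1 ≠ μ_2 (Welch's two-sample t-test, two-sided).
t = (x̄_1 − x̄_2)/√(s_1²/n_1 + s_2²/n_2) = (225.5 − 201.9)/√(47.38²/37 + 20.52²/51) = 2.8426
Welch–Satterthwaite df ≈ 45.85
Two-sided p-value ≈ 0.0067
Since p ≈ 0.0067 < α = 0.05, reject H0; the evidence is statistically significant.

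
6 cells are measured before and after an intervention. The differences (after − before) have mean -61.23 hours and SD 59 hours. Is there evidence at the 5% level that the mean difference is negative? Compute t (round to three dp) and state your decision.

H0: μ_d = 0; H1: μ_d < 0 (paired t-test on the differences, left-tailed).
t = d̄/(s_d/√n) = -61.23/(59/√6) = -2.542
df = n − 1 = 5
p-value = P(T ≤ -2.542) ≈ 0.026
Since p ≈ 0.026 < α = 0.05, reject H0; the data support H1.

t = -2.542; reject H0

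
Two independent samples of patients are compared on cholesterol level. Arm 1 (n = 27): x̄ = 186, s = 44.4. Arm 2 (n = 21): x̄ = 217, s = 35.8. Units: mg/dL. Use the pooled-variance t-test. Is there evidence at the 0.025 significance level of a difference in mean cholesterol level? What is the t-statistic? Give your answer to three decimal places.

-2.606

Let group 1 = arm 1, group 2 = arm 2. H0: μ_1 = μ_2; H1: μ_1 ≠ μ_2 (two-sample pooled-variance t-test, two-sided).
s_p² = [(27−1)·44.4² + (21−1)·35.8²]/(27+21−2) = 1671.48
t = (186 − 217)/√[1671.48·(1/27 + 1/21)] = -2.606
df = n₁ + n₂ − 2 = 46
Two-sided p-value ≈ 0.012
Since p ≈ 0.012 < α = 0.025, reject H0; the data support H1.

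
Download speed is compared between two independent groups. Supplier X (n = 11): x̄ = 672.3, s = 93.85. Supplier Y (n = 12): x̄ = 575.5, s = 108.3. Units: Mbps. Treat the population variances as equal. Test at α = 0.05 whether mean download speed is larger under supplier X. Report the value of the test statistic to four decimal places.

Let group 1 = supplier X, group 2 = supplier Y. H0: μ_1 = μ_2; H1: μ_1 > μ_2 (two-sample pooled-variance t-test, right-tailed).
s_p² = [(11−1)·93.85² + (12−1)·108.3²]/(11+12−2) = 10337.9
t = (672.3 − 575.5)/√[10337.9·(1/11 + 1/12)] = 2.2808
df = n₁ + n₂ − 2 = 21
p-value = P(T ≥ 2.2808) ≈ 0.0166
Since p ≈ 0.0166 < α = 0.05, reject H0; the data support H1.

2.2808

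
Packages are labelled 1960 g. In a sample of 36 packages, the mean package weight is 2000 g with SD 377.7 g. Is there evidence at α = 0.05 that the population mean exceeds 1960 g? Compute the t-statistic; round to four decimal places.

0.6354

H0: μ = 1960; H1: μ > 1960 (one-sample t-test, right-tailed).
t = (x̄ − μ₀)/(s/√n) = (2000 − 1960)/(377.7/√36) = 0.6354
df = n − 1 = 35
p-value = P(T ≥ 0.6354) ≈ 0.2646
Since p ≈ 0.2646 > α = 0.05, fail to reject H0; the evidence is not statistically significant.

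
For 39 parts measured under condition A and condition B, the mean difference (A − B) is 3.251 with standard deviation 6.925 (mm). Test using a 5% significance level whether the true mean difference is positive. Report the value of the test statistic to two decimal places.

H0: μ_d = 0; H1: μ_d > 0 (paired t-test on the differences, right-tailed).
t = d̄/(s_d/√n) = 3.251/(6.925/√39) = 2.93
df = n − 1 = 38
p-value = P(T ≥ 2.93) ≈ 0.0028
Since p ≈ 0.0028 < α = 0.05, reject H0; the data support H1.

2.93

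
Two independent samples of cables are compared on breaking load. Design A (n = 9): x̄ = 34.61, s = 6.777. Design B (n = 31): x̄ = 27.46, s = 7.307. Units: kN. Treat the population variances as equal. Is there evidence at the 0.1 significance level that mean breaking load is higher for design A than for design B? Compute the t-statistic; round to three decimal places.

Let group 1 = design A, group 2 = design B. H0: μ_1 = μ_2; H1: μ_1 > μ_2 (two-sample pooled-variance t-test, right-tailed).
s_p² = [(9−1)·6.777² + (31−1)·7.307²]/(9+31−2) = 51.8208
t = (34.61 − 27.46)/√[51.8208·(1/9 + 1/31)] = 2.623
df = n₁ + n₂ − 2 = 38
p-value = P(T ≥ 2.623) ≈ 0.006
Since p ≈ 0.006 < α = 0.1, reject H0; the evidence is statistically significant.

2.623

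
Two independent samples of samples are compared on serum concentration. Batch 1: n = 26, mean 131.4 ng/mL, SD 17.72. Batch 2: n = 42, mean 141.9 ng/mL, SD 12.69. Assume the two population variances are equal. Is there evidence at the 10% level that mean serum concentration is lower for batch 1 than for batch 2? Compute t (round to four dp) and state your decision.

t = -2.8435; reject H0

Let group 1 = batch 1, group 2 = batch 2. H0: μ_1 = μ_2; H1: μ_1 < μ_2 (two-sample pooled-variance t-test, left-tailed).
s_p² = [(26−1)·17.72² + (42−1)·12.69²]/(26+42−2) = 218.976
t = (131.4 − 141.9)/√[218.976·(1/26 + 1/42)] = -2.8435
df = n₁ + n₂ − 2 = 66
p-value = P(T ≤ -2.8435) ≈ 0.0030
Since p ≈ 0.0030 < α = 0.1, reject H0; the data support H1.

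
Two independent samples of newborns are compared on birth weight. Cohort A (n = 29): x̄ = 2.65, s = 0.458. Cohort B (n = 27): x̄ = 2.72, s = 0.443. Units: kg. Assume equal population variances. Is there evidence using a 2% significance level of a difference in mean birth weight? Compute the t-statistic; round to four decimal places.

Let group 1 = cohort A, group 2 = cohort B. H0: μ_1 = μ_2; H1: μ_1 ≠ μ_2 (two-sample pooled-variance t-test, two-sided).
s_p² = [(29−1)·0.458² + (27−1)·0.443²]/(29+27−2) = 0.203257
t = (2.65 − 2.72)/√[0.203257·(1/29 + 1/27)] = -0.5806
df = n₁ + n₂ − 2 = 54
Two-sided p-value ≈ 0.5639
Since p ≈ 0.5639 > α = 0.02, fail to reject H0; the evidence is not statistically significant.

-0.5806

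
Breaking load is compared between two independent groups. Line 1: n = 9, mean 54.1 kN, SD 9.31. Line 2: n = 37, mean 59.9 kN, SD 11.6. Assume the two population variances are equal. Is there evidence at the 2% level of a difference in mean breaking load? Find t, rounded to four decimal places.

-1.3910

Let group 1 = line 1, group 2 = line 2. H0: μ_1 = μ_2; H1: μ_1 ≠ μ_2 (two-sample pooled-variance t-test, two-sided).
s_p² = [(9−1)·9.31² + (37−1)·11.6²]/(9+37−2) = 125.854
t = (54.1 − 59.9)/√[125.854·(1/9 + 1/37)] = -1.3910
df = n₁ + n₂ − 2 = 44
Two-sided p-value ≈ 0.1712
Since p ≈ 0.1712 > α = 0.02, fail to reject H0; the evidence is not statistically significant.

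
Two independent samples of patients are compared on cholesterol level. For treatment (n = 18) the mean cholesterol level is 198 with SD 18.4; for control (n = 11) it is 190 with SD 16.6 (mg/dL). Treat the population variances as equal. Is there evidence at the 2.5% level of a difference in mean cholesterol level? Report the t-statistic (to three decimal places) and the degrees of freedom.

t = 1.177, df = 27

Let group 1 = treatment, group 2 = control. H0: μ_1 = μ_2; H1: μ_1 ≠ μ_2 (two-sample pooled-variance t-test, two-sided).
s_p² = [(18−1)·18.4² + (11−1)·16.6²]/(18+11−2) = 315.227
t = (198 − 190)/√[315.227·(1/18 + 1/11)] = 1.177
df = n₁ + n₂ − 2 = 27
Two-sided p-value ≈ 0.249
Since p ≈ 0.249 > α = 0.025, fail to reject H0; the data do not provide sufficient evidence against H0.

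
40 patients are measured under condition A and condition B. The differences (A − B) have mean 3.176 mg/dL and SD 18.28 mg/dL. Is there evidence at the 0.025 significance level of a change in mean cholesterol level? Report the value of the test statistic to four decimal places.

1.0988

H0: μ_d = 0; H1: μ_d ≠ 0 (paired t-test on the differences, two-sided).
t = d̄/(s_d/√n) = 3.176/(18.28/√40) = 1.0988
df = n − 1 = 39
Two-sided p-value ≈ 0.279
Since p ≈ 0.279 > α = 0.025, fail to reject H0; the evidence is not statistically significant.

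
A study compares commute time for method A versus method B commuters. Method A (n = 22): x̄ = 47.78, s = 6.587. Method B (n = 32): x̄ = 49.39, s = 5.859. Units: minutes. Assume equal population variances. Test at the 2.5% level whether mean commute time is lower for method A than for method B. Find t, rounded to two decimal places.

Let group 1 = method A, group 2 = method B. H0: μ_1 = μ_2; H1: μ_1 < μ_2 (two-sample pooled-variance t-test, left-tailed).
s_p² = [(22−1)·6.587² + (32−1)·5.859²]/(22+32−2) = 37.987
t = (47.78 − 49.39)/√[37.987·(1/22 + 1/32)] = -0.94
df = n₁ + n₂ − 2 = 52
p-value = P(T ≤ -0.94) ≈ 0.175
Since p ≈ 0.175 > α = 0.025, fail to reject H0; the evidence is not statistically significant.

-0.94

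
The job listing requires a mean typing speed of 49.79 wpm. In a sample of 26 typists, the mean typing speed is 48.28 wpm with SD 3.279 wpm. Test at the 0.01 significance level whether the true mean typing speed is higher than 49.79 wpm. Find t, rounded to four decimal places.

H0: μ = 49.79; H1: μ > 49.79 (one-sample t-test, right-tailed).
t = (x̄ − μ₀)/(s/√n) = (48.28 − 49.79)/(3.279/√26) = -2.3481
df = n − 1 = 25
p-value = P(T ≥ -2.3481) ≈ 0.9865
Since p ≈ 0.9865 > α = 0.01, fail to reject H0; the data do not provide sufficient evidence against H0.

-2.3481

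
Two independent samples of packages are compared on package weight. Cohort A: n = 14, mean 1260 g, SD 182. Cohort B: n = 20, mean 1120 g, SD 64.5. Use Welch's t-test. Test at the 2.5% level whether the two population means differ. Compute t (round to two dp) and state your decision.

t = 2.76; reject H0

Let group 1 = cohort A, group 2 = cohort B. H0: μ_1 = μ_2; H1: μ_1 ≠ μ_2 (Welch's two-sample t-test, two-sided).
t = (x̄_1 − x̄_2)/√(s_1²/n_1 + s_2²/n_2) = (1260 − 1120)/√(182²/14 + 64.5²/20) = 2.76
Welch–Satterthwaite df ≈ 15.31
Two-sided p-value ≈ 0.014
Since p ≈ 0.014 < α = 0.025, reject H0; the evidence is statistically significant.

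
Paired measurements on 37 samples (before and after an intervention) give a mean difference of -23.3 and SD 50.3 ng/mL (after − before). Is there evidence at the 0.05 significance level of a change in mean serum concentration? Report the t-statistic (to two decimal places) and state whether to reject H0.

t = -2.82; reject H0

H0: μ_d = 0; H1: μ_d ≠ 0 (paired t-test on the differences, two-sided).
t = d̄/(s_d/√n) = -23.3/(50.3/√37) = -2.82
df = n − 1 = 36
Two-sided p-value ≈ 0.008
Since p ≈ 0.008 < α = 0.05, reject H0; the evidence is statistically significant.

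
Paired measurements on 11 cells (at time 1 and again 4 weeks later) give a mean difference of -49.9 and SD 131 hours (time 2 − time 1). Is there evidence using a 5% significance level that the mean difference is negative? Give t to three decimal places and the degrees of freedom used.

t = -1.263, df = 10

H0: μ_d = 0; H1: μ_d < 0 (paired t-test on the differences, left-tailed).
t = d̄/(s_d/√n) = -49.9/(131/√11) = -1.263
df = n − 1 = 10
p-value = P(T ≤ -1.263) ≈ 0.1176
Since p ≈ 0.1176 > α = 0.05, fail to reject H0; the data do not provide sufficient evidence against H0.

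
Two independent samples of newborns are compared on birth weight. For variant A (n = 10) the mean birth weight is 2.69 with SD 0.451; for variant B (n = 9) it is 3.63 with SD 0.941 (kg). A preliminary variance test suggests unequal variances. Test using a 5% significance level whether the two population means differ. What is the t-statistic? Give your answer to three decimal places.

Let group 1 = variant A, group 2 = variant B. H0: μ_1 = μ_2; H1: μ_1 ≠ μ_2 (Welch's two-sample t-test, two-sided).
t = (x̄_1 − x̄_2)/√(s_1²/n_1 + s_2²/n_2) = (2.69 − 3.63)/√(0.451²/10 + 0.941²/9) = -2.728
Welch–Satterthwaite df ≈ 11.22
Two-sided p-value ≈ 0.0193
Since p ≈ 0.0193 < α = 0.05, reject H0; the evidence is statistically significant.

-2.728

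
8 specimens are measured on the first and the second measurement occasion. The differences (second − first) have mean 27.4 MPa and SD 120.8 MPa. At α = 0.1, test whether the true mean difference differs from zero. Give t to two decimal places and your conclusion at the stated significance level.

H0: μ_d = 0; H1: μ_d ≠ 0 (paired t-test on the differences, two-sided).
t = d̄/(s_d/√n) = 27.4/(120.8/√8) = 0.64
df = n − 1 = 7
Two-sided p-value ≈ 0.5416
Since p ≈ 0.5416 > α = 0.1, fail to reject H0; the data do not provide sufficient evidence against H0.

t = 0.64; fail to reject H0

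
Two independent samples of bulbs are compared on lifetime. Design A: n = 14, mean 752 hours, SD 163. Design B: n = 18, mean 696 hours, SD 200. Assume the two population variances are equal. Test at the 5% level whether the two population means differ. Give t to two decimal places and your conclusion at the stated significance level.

Let group 1 = design A, group 2 = design B. H0: μ_1 = μ_2; H1: μ_1 ≠ μ_2 (two-sample pooled-variance t-test, two-sided).
s_p² = [(14−1)·163² + (18−1)·200²]/(14+18−2) = 34179.9
t = (752 − 696)/√[34179.9·(1/14 + 1/18)] = 0.85
df = n₁ + n₂ − 2 = 30
Two-sided p-value ≈ 0.4020
Since p ≈ 0.4020 > α = 0.05, fail to reject H0; the evidence is not statistically significant.

t = 0.85; fail to reject H0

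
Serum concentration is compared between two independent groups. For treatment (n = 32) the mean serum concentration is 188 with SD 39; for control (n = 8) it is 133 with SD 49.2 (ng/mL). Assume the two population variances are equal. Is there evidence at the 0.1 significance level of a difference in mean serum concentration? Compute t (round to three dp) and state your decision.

Let group 1 = treatment, group 2 = control. H0: μ_1 = μ_2; H1: μ_1 ≠ μ_2 (two-sample pooled-variance t-test, two-sided).
s_p² = [(32−1)·39² + (8−1)·49.2²]/(32+8−2) = 1686.72
t = (188 − 133)/√[1686.72·(1/32 + 1/8)] = 3.388
df = n₁ + n₂ − 2 = 38
Two-sided p-value ≈ 0.002
Since p ≈ 0.002 < α = 0.1, reject H0; the data support H1.

t = 3.388; reject H0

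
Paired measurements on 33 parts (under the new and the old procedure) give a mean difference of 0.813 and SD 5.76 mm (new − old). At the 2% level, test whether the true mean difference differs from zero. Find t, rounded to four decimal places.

H0: μ_d = 0; H1: μ_d ≠ 0 (paired t-test on the differences, two-sided).
t = d̄/(s_d/√n) = 0.813/(5.76/√33) = 0.8108
df = n − 1 = 32
Two-sided p-value ≈ 0.423
Since p ≈ 0.423 > α = 0.02, fail to reject H0; the evidence is not statistically significant.

0.8108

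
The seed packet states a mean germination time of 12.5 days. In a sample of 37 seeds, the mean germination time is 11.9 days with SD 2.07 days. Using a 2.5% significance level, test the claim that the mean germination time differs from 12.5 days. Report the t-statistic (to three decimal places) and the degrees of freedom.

H0: μ = 12.5; H1: μ ≠ 12.5 (one-sample t-test, two-sided).
t = (x̄ − μ₀)/(s/√n) = (11.9 − 12.5)/(2.07/√37) = -1.763
df = n − 1 = 36
Two-sided p-value ≈ 0.0864
Since p ≈ 0.0864 > α = 0.025, fail to reject H0; the evidence is not statistically significant.

t = -1.763, df = 36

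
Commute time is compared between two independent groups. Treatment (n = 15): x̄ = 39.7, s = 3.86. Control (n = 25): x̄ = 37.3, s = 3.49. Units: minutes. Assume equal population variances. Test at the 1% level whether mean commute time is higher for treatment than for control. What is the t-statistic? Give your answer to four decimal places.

2.0240

Let group 1 = treatment, group 2 = control. H0: μ_1 = μ_2; H1: μ_1 > μ_2 (two-sample pooled-variance t-test, right-tailed).
s_p² = [(15−1)·3.86² + (25−1)·3.49²]/(15+25−2) = 13.182
t = (39.7 − 37.3)/√[13.182·(1/15 + 1/25)] = 2.0240
df = n₁ + n₂ − 2 = 38
p-value = P(T ≥ 2.0240) ≈ 0.025
Since p ≈ 0.025 > α = 0.01, fail to reject H0; the data do not provide sufficient evidence against H0.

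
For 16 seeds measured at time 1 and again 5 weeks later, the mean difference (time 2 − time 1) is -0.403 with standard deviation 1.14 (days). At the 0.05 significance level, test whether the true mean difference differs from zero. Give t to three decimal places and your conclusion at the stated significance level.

t = -1.414; fail to reject H0

H0: μ_d = 0; H1: μ_d ≠ 0 (paired t-test on the differences, two-sided).
t = d̄/(s_d/√n) = -0.403/(1.14/√16) = -1.414
df = n − 1 = 15
Two-sided p-value ≈ 0.1778
Since p ≈ 0.1778 > α = 0.05, fail to reject H0; the data do not provide sufficient evidence against H0.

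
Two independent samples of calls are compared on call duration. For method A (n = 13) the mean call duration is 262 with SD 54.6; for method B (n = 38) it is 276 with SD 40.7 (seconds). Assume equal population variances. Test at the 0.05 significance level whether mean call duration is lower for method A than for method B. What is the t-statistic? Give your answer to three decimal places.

Let group 1 = method A, group 2 = method B. H0: μ_1 = μ_2; H1: μ_1 < μ_2 (two-sample pooled-variance t-test, left-tailed).
s_p² = [(13−1)·54.6² + (38−1)·40.7²]/(13+38−2) = 1980.9
t = (262 − 276)/√[1980.9·(1/13 + 1/38)] = -0.979
df = n₁ + n₂ − 2 = 49
p-value = P(T ≤ -0.979) ≈ 0.1662
Since p ≈ 0.1662 > α = 0.05, fail to reject H0; the data do not provide sufficient evidence against H0.

-0.979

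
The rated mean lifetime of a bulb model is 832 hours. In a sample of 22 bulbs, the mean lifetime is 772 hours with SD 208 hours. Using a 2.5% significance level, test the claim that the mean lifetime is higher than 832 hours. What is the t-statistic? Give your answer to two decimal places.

H0: μ = 832; H1: μ > 832 (one-sample t-test, right-tailed).
t = (x̄ − μ₀)/(s/√n) = (772 − 832)/(208/√22) = -1.35
df = n − 1 = 21
p-value = P(T ≥ -1.35) ≈ 0.905
Since p ≈ 0.905 > α = 0.025, fail to reject H0; the evidence is not statistically significant.

-1.35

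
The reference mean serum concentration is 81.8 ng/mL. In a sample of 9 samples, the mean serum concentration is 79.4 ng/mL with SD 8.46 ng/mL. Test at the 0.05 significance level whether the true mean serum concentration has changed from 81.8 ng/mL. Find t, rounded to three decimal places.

-0.851

H0: μ = 81.8; H1: μ ≠ 81.8 (one-sample t-test, two-sided).
t = (x̄ − μ₀)/(s/√n) = (79.4 − 81.8)/(8.46/√9) = -0.851
df = n − 1 = 8
Two-sided p-value ≈ 0.4195
Since p ≈ 0.4195 > α = 0.05, fail to reject H0; the evidence is not statistically significant.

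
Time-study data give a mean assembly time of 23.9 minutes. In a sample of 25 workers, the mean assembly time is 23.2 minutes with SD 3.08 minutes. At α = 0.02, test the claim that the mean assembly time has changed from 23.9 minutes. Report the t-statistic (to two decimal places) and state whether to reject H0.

H0: μ = 23.9; H1: μ ≠ 23.9 (one-sample t-test, two-sided).
t = (x̄ − μ₀)/(s/√n) = (23.2 − 23.9)/(3.08/√25) = -1.14
df = n − 1 = 24
Two-sided p-value ≈ 0.2670
Since p ≈ 0.2670 > α = 0.02, fail to reject H0; the data do not provide sufficient evidence against H0.

t = -1.14; fail to reject H0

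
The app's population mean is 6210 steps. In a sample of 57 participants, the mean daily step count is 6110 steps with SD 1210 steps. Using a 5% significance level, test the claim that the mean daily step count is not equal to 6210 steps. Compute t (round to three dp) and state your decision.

H0: μ = 6210; H1: μ ≠ 6210 (one-sample t-test, two-sided).
t = (x̄ − μ₀)/(s/√n) = (6110 − 6210)/(1210/√57) = -0.624
df = n − 1 = 56
Two-sided p-value ≈ 0.5352
Since p ≈ 0.5352 > α = 0.05, fail to reject H0; the evidence is not statistically significant.

t = -0.624; fail to reject H0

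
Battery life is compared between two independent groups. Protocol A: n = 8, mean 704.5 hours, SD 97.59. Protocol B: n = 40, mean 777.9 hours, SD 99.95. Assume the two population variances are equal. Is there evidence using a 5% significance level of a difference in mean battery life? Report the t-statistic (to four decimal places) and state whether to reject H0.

t = -1.9029; fail to reject H0

Let group 1 = protocol A, group 2 = protocol B. H0: μ_1 = μ_2; H1: μ_1 ≠ μ_2 (two-sample pooled-variance t-test, two-sided).
s_p² = [(8−1)·97.59² + (40−1)·99.95²]/(8+40−2) = 9919.06
t = (704.5 − 777.9)/√[9919.06·(1/8 + 1/40)] = -1.9029
df = n₁ + n₂ − 2 = 46
Two-sided p-value ≈ 0.063
Since p ≈ 0.063 > α = 0.05, fail to reject H0; the evidence is not statistically significant.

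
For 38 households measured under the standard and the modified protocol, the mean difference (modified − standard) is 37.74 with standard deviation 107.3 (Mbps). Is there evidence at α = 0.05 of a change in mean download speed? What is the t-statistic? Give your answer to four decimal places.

2.1682

H0: μ_d = 0; H1: μ_d ≠ 0 (paired t-test on the differences, two-sided).
t = d̄/(s_d/√n) = 37.74/(107.3/√38) = 2.1682
df = n − 1 = 37
Two-sided p-value ≈ 0.037
Since p ≈ 0.037 < α = 0.05, reject H0; the data support H1.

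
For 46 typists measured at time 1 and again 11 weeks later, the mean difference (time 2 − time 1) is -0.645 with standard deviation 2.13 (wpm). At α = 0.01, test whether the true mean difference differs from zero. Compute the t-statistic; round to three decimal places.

-2.054

H0: μ_d = 0; H1: μ_d ≠ 0 (paired t-test on the differences, two-sided).
t = d̄/(s_d/√n) = -0.645/(2.13/√46) = -2.054
df = n − 1 = 45
Two-sided p-value ≈ 0.0458
Since p ≈ 0.0458 > α = 0.01, fail to reject H0; the evidence is not statistically significant.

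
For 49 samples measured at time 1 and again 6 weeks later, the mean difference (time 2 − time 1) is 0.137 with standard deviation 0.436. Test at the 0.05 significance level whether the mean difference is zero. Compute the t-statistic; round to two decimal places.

H0: μ_d = 0; H1: μ_d ≠ 0 (paired t-test on the differences, two-sided).
t = d̄/(s_d/√n) = 0.137/(0.436/√49) = 2.20
df = n − 1 = 48
Two-sided p-value ≈ 0.0327
Since p ≈ 0.0327 < α = 0.05, reject H0; the data support H1.

2.20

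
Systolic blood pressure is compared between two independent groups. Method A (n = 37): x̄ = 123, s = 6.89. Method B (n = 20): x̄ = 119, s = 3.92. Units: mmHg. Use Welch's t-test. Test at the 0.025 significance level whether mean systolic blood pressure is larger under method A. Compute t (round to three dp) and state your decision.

Let group 1 = method A, group 2 = method B. H0: μ_1 = μ_2; H1: μ_1 > μ_2 (Welch's two-sample t-test, right-tailed).
t = (x̄_1 − x̄_2)/√(s_1²/n_1 + s_2²/n_2) = (123 − 119)/√(6.89²/37 + 3.92²/20) = 2.793
Welch–Satterthwaite df ≈ 54.79
p-value = P(T ≥ 2.793) ≈ 0.0036
Since p ≈ 0.0036 < α = 0.025, reject H0; the evidence is statistically significant.

t = 2.793; reject H0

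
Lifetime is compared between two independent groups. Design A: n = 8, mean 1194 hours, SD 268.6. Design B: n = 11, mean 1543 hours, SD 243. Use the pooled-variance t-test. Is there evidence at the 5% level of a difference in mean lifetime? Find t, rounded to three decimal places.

Let group 1 = design A, group 2 = design B. H0: μ_1 = μ_2; H1: μ_1 ≠ μ_2 (two-sample pooled-variance t-test, two-sided).
s_p² = [(8−1)·268.6² + (11−1)·243²]/(8+11−2) = 64441.9
t = (1194 − 1543)/√[64441.9·(1/8 + 1/11)] = -2.959
df = n₁ + n₂ − 2 = 17
Two-sided p-value ≈ 0.0088
Since p ≈ 0.0088 < α = 0.05, reject H0; the data support H1.

-2.959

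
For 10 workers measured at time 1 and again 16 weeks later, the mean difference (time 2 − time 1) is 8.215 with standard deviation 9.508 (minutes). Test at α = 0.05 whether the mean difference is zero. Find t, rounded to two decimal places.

H0: μ_d = 0; H1: μ_d ≠ 0 (paired t-test on the differences, two-sided).
t = d̄/(s_d/√n) = 8.215/(9.508/√10) = 2.73
df = n − 1 = 9
Two-sided p-value ≈ 0.0231
Since p ≈ 0.0231 < α = 0.05, reject H0; the data support H1.

2.73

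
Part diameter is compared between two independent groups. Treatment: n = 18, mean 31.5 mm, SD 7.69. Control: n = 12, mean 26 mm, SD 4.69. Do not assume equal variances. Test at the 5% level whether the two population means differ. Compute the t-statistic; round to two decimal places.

2.43

Let group 1 = treatment, group 2 = control. H0: μ_1 = μ_2; H1: μ_1 ≠ μ_2 (Welch's two-sample t-test, two-sided).
t = (x̄_1 − x̄_2)/√(s_1²/n_1 + s_2²/n_2) = (31.5 − 26)/√(7.69²/18 + 4.69²/12) = 2.43
Welch–Satterthwaite df ≈ 27.86
Two-sided p-value ≈ 0.0217
Since p ≈ 0.0217 < α = 0.05, reject H0; the data support H1.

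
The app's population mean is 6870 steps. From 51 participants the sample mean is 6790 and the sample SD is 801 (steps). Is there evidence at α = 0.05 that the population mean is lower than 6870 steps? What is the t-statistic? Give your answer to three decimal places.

-0.713

H0: μ = 6870; H1: μ < 6870 (one-sample t-test, left-tailed).
t = (x̄ − μ₀)/(s/√n) = (6790 − 6870)/(801/√51) = -0.713
df = n − 1 = 50
p-value = P(T ≤ -0.713) ≈ 0.2395
Since p ≈ 0.2395 > α = 0.05, fail to reject H0; the data do not provide sufficient evidence against H0.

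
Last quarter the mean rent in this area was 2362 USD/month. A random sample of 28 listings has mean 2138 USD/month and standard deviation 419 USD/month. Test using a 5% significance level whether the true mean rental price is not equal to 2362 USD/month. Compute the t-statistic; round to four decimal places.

-2.8289

H0: μ = 2362; H1: μ ≠ 2362 (one-sample t-test, two-sided).
t = (x̄ − μ₀)/(s/√n) = (2138 − 2362)/(419/√28) = -2.8289
df = n − 1 = 27
Two-sided p-value ≈ 0.0087
Since p ≈ 0.0087 < α = 0.05, reject H0; the data support H1.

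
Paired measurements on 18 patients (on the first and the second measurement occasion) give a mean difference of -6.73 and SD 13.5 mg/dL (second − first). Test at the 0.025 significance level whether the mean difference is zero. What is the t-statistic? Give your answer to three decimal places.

-2.115

H0: μ_d = 0; H1: μ_d ≠ 0 (paired t-test on the differences, two-sided).
t = d̄/(s_d/√n) = -6.73/(13.5/√18) = -2.115
df = n − 1 = 17
Two-sided p-value ≈ 0.049
Since p ≈ 0.049 > α = 0.025, fail to reject H0; the data do not provide sufficient evidence against H0.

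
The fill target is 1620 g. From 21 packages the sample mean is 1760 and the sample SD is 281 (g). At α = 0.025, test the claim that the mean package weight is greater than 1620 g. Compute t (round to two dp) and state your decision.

t = 2.28; reject H0

H0: μ = 1620; H1: μ > 1620 (one-sample t-test, right-tailed).
t = (x̄ − μ₀)/(s/√n) = (1760 − 1620)/(281/√21) = 2.28
df = n − 1 = 20
p-value = P(T ≥ 2.28) ≈ 0.017
Since p ≈ 0.017 < α = 0.025, reject H0; the data support H1.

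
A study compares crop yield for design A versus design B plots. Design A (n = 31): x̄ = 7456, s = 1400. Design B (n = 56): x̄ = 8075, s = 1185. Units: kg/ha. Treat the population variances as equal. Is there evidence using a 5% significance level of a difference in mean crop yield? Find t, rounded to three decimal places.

Let group 1 = design A, group 2 = design B. H0: μ_1 = μ_2; H1: μ_1 ≠ μ_2 (two-sample pooled-variance t-test, two-sided).
s_p² = [(31−1)·1400² + (56−1)·1185²]/(31+56−2) = 1600380
t = (7456 − 8075)/√[1600380·(1/31 + 1/56)] = -2.186
df = n₁ + n₂ − 2 = 85
Two-sided p-value ≈ 0.032
Since p ≈ 0.032 < α = 0.05, reject H0; the data support H1.

-2.186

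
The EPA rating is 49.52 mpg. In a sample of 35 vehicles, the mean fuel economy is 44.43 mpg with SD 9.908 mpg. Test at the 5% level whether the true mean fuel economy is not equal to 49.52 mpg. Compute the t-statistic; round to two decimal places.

H0: μ = 49.52; H1: μ ≠ 49.52 (one-sample t-test, two-sided).
t = (x̄ − μ₀)/(s/√n) = (44.43 − 49.52)/(9.908/√35) = -3.04
df = n − 1 = 34
Two-sided p-value ≈ 0.0045
Since p ≈ 0.0045 < α = 0.05, reject H0; the data support H1.

-3.04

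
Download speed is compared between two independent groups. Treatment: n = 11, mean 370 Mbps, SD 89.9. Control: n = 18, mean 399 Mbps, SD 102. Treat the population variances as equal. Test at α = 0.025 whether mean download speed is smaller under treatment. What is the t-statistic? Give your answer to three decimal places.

Let group 1 = treatment, group 2 = control. H0: μ_1 = μ_2; H1: μ_1 < μ_2 (two-sample pooled-variance t-test, left-tailed).
s_p² = [(11−1)·89.9² + (18−1)·102²]/(11+18−2) = 9544
t = (370 − 399)/√[9544·(1/11 + 1/18)] = -0.776
df = n₁ + n₂ − 2 = 27
p-value = P(T ≤ -0.776) ≈ 0.222
Since p ≈ 0.222 > α = 0.025, fail to reject H0; the data do not provide sufficient evidence against H0.

-0.776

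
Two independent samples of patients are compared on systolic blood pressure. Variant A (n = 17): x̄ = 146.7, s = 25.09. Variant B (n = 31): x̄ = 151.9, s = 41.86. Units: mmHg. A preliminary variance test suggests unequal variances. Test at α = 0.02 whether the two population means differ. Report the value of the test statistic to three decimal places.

Let group 1 = variant A, group 2 = variant B. H0: μ_1 = μ_2; H1: μ_1 ≠ μ_2 (Welch's two-sample t-test, two-sided).
t = (x̄_1 − x̄_2)/√(s_1²/n_1 + s_2²/n_2) = (146.7 − 151.9)/√(25.09²/17 + 41.86²/31) = -0.538
Welch–Satterthwaite df ≈ 45.54
Two-sided p-value ≈ 0.593
Since p ≈ 0.593 > α = 0.02, fail to reject H0; the data do not provide sufficient evidence against H0.

-0.538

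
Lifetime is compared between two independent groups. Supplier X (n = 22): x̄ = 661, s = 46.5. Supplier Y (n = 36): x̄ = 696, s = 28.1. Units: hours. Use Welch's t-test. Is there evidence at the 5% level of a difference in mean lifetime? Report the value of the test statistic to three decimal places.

-3.192

Let group 1 = supplier X, group 2 = supplier Y. H0: μ_1 = μ_2; H1: μ_1 ≠ μ_2 (Welch's two-sample t-test, two-sided).
t = (x̄_1 − x̄_2)/√(s_1²/n_1 + s_2²/n_2) = (661 − 696)/√(46.5²/22 + 28.1²/36) = -3.192
Welch–Satterthwaite df ≈ 30.51
Two-sided p-value ≈ 0.003
Since p ≈ 0.003 < α = 0.05, reject H0; the data support H1.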